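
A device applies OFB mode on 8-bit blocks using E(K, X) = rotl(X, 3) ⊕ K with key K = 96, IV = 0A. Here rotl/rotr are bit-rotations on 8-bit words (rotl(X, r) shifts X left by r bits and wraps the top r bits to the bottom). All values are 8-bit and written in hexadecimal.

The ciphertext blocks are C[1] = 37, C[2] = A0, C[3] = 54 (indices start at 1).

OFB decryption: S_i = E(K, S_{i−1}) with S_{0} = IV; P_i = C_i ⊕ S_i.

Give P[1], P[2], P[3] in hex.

P[1]: S = E(K, 0A) = C6; 37 ⊕ C6 = F1.
P[2]: S = E(K, C6) = A0; A0 ⊕ A0 = 00.
P[3]: S = E(K, A0) = 93; 54 ⊕ 93 = C7.

P[1] = F1, P[2] = 00, P[3] = C7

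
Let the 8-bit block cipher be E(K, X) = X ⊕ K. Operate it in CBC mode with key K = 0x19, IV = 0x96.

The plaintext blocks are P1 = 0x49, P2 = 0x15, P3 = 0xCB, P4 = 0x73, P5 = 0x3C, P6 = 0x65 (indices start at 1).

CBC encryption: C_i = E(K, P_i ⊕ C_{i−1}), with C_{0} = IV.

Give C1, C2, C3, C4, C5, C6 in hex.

C1: P1 ⊕ 0x96 = 0xDF; E(K, 0xDF) = 0xC6.
C2: P2 ⊕ 0xC6 = 0xD3; E(K, 0xD3) = 0xCA.
C3: P3 ⊕ 0xCA = 0x01; E(K, 0x01) = 0x18.
C4: P4 ⊕ 0x18 = 0x6B; E(K, 0x6B) = 0x72.
C5: P5 ⊕ 0x72 = 0x4E; E(K, 0x4E) = 0x57.
C6: P6 ⊕ 0x57 = 0x32; E(K, 0x32) = 0x2B.

C1 = 0xC6, C2 = 0xCA, C3 = 0x18, C4 = 0x72, C5 = 0x57, C6 = 0x2B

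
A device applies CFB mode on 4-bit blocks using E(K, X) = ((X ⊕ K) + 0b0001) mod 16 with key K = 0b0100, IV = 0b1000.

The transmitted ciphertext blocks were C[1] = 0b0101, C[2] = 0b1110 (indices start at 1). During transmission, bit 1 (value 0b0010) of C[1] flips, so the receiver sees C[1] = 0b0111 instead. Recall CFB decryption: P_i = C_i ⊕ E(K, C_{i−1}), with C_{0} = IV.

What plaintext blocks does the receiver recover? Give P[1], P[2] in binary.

P[1] = 0b1010, P[2] = 0b1010

Only C[1] changed, to 0b0111. In CFB, a change in C_i flips the same bit in P_i and garbles P_{i+1}. Decrypting the received ciphertext:
P[1]: E(K, 0b1000) = 0b1101; 0b0111 ⊕ 0b1101 = 0b1010.
P[2]: E(K, 0b0111) = 0b0100; 0b1110 ⊕ 0b0100 = 0b1010.
Blocks that differ from the original plaintext: P[1], P[2].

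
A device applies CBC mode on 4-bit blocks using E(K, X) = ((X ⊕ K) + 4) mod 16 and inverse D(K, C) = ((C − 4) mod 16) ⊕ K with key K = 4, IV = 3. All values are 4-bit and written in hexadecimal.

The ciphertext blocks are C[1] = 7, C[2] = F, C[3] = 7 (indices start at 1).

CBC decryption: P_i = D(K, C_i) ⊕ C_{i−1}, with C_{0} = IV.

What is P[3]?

P[3] = 8

P[3]: D(K, 7) = 7; 7 ⊕ F = 8.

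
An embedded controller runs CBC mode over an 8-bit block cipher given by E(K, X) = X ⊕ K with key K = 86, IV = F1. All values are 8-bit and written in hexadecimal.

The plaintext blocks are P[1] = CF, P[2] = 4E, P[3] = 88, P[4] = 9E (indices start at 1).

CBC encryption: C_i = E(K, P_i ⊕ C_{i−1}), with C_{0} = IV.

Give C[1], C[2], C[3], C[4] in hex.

C[1] = B8, C[2] = 70, C[3] = 7E, C[4] = 66

C[1]: P[1] ⊕ F1 = 3E; E(K, 3E) = B8.
C[2]: P[2] ⊕ B8 = F6; E(K, F6) = 70.
C[3]: P[3] ⊕ 70 = F8; E(K, F8) = 7E.
C[4]: P[4] ⊕ 7E = E0; E(K, E0) = 66.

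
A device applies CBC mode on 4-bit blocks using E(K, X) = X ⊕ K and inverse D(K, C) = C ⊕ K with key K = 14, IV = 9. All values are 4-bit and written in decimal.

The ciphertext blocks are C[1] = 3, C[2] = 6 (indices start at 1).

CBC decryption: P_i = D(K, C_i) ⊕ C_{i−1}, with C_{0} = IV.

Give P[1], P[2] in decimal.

P[1]: D(K, 3) = 13; 13 ⊕ 9 = 4.
P[2]: D(K, 6) = 8; 8 ⊕ 3 = 11.

P[1] = 4, P[2] = 11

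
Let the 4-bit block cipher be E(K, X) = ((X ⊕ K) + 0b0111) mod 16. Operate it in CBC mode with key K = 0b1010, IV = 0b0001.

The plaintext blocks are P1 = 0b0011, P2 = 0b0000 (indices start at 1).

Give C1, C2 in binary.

CBC encryption: C_i = E(K, P_i ⊕ C_{i−1}), with C_{0} = IV.
C1: P1 ⊕ 0b0001 = 0b0010; E(K, 0b0010) = 0b1111.
C2: P2 ⊕ 0b1111 = 0b1111; E(K, 0b1111) = 0b1100.

C1 = 0b1111, C2 = 0b1100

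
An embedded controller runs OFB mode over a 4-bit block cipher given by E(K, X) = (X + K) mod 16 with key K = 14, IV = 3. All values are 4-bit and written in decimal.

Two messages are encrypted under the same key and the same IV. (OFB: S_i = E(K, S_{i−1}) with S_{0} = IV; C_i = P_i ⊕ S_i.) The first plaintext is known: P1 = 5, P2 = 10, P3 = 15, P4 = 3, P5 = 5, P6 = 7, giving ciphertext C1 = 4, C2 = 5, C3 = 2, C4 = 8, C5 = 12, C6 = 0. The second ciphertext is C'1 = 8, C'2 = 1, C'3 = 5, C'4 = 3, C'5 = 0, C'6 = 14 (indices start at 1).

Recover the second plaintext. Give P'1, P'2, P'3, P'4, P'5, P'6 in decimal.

P'1 = 9, P'2 = 14, P'3 = 8, P'4 = 8, P'5 = 9, P'6 = 9

In OFB with a reused IV, both messages share the same keystream S_i, so C_i ⊕ C'_i = P_i ⊕ P'_i and thus P'_i = P_i ⊕ C_i ⊕ C'_i.
P'1: 5 ⊕ 4 ⊕ 8 = 9.
P'2: 10 ⊕ 5 ⊕ 1 = 14.
P'3: 15 ⊕ 2 ⊕ 5 = 8.
P'4: 3 ⊕ 8 ⊕ 3 = 8.
P'5: 5 ⊕ 12 ⊕ 0 = 9.
P'6: 7 ⊕ 0 ⊕ 14 = 9.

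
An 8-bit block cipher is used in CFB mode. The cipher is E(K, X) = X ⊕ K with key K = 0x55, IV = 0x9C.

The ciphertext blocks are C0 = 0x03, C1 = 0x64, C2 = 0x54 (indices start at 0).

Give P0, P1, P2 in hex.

CFB decryption: P_i = C_i ⊕ E(K, C_{i−1}), with C_{−1} = IV.
P0: E(K, 0x9C) = 0xC9; 0x03 ⊕ 0xC9 = 0xCA.
P1: E(K, 0x03) = 0x56; 0x64 ⊕ 0x56 = 0x32.
P2: E(K, 0x64) = 0x31; 0x54 ⊕ 0x31 = 0x65.

P0 = 0xCA, P1 = 0x32, P2 = 0x65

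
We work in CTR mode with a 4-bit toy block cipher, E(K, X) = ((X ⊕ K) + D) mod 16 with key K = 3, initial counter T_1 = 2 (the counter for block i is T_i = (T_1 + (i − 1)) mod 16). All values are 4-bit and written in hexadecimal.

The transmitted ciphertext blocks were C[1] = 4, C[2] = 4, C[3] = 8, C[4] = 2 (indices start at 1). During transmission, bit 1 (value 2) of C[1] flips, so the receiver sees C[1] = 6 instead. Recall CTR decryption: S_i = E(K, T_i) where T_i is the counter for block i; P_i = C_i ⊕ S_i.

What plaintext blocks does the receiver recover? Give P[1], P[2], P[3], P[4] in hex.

P[1] = 8, P[2] = 9, P[3] = C, P[4] = 1

Only C[1] changed, to 6. In CTR, a change in C_i flips the same bit in P_i only; the keystream is unaffected. Decrypting the received ciphertext:
P[1]: T = 2, S = E(K, T) = E; 6 ⊕ E = 8.
P[2]: T = 3, S = E(K, T) = D; 4 ⊕ D = 9.
P[3]: T = 4, S = E(K, T) = 4; 8 ⊕ 4 = C.
P[4]: T = 5, S = E(K, T) = 3; 2 ⊕ 3 = 1.
Blocks that differ from the original plaintext: P[1].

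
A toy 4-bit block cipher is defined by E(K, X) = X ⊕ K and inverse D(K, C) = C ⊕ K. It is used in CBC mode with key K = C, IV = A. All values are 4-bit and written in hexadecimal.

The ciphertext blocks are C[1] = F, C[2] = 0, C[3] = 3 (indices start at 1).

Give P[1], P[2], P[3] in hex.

P[1] = 9, P[2] = 3, P[3] = F

CBC decryption: P_i = D(K, C_i) ⊕ C_{i−1}, with C_{0} = IV.
P[1]: D(K, F) = 3; 3 ⊕ A = 9.
P[2]: D(K, 0) = C; C ⊕ F = 3.
P[3]: D(K, 3) = F; F ⊕ 0 = F.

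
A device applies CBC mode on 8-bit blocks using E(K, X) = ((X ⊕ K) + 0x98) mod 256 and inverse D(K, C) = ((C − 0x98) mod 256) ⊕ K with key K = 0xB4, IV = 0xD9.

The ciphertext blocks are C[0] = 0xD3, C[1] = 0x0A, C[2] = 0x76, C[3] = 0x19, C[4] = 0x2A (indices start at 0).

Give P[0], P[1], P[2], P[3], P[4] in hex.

P[0] = 0x56, P[1] = 0x15, P[2] = 0x60, P[3] = 0x43, P[4] = 0x3F

CBC decryption: P_i = D(K, C_i) ⊕ C_{i−1}, with C_{−1} = IV.
P[0]: D(K, 0xD3) = 0x8F; 0x8F ⊕ 0xD9 = 0x56.
P[1]: D(K, 0x0A) = 0xC6; 0xC6 ⊕ 0xD3 = 0x15.
P[2]: D(K, 0x76) = 0x6A; 0x6A ⊕ 0x0A = 0x60.
P[3]: D(K, 0x19) = 0x35; 0x35 ⊕ 0x76 = 0x43.
P[4]: D(K, 0x2A) = 0x26; 0x26 ⊕ 0x19 = 0x3F.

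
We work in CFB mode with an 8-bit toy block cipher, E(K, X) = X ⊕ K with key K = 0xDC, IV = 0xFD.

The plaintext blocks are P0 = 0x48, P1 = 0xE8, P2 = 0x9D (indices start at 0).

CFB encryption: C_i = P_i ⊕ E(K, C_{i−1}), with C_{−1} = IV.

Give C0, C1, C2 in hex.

C0: E(K, 0xFD) = 0x21; 0x48 ⊕ 0x21 = 0x69.
C1: E(K, 0x69) = 0xB5; 0xE8 ⊕ 0xB5 = 0x5D.
C2: E(K, 0x5D) = 0x81; 0x9D ⊕ 0x81 = 0x1C.

C0 = 0x69, C1 = 0x5D, C2 = 0x1C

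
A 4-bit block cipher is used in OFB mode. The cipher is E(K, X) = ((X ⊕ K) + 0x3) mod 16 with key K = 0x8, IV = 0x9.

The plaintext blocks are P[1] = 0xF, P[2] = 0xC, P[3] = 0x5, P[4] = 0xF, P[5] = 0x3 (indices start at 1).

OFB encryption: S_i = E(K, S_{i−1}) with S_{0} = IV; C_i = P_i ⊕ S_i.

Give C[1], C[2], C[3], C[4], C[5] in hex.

C[1] = 0xB, C[2] = 0x3, C[3] = 0xF, C[4] = 0xA, C[5] = 0x3

C[1]: S = E(K, 0x9) = 0x4; 0xF ⊕ 0x4 = 0xB.
C[2]: S = E(K, 0x4) = 0xF; 0xC ⊕ 0xF = 0x3.
C[3]: S = E(K, 0xF) = 0xA; 0x5 ⊕ 0xA = 0xF.
C[4]: S = E(K, 0xA) = 0x5; 0xF ⊕ 0x5 = 0xA.
C[5]: S = E(K, 0x5) = 0x0; 0x3 ⊕ 0x0 = 0x3.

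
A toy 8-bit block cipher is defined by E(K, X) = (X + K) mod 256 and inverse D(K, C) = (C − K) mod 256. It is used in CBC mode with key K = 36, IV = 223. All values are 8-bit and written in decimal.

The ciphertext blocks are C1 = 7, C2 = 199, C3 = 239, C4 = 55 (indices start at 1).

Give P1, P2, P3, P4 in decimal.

P1 = 60, P2 = 164, P3 = 12, P4 = 252

CBC decryption: P_i = D(K, C_i) ⊕ C_{i−1}, with C_{0} = IV.
P1: D(K, 7) = 227; 227 ⊕ 223 = 60.
P2: D(K, 199) = 163; 163 ⊕ 7 = 164.
P3: D(K, 239) = 203; 203 ⊕ 199 = 12.
P4: D(K, 55) = 19; 19 ⊕ 239 = 252.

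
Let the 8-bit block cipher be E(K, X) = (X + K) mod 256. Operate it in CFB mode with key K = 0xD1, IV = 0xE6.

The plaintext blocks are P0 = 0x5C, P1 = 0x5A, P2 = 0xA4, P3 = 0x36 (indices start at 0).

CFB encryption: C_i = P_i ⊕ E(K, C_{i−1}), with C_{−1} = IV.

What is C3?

C0: E(K, 0xE6) = 0xB7; 0x5C ⊕ 0xB7 = 0xEB.
C1: E(K, 0xEB) = 0xBC; 0x5A ⊕ 0xBC = 0xE6.
C2: E(K, 0xE6) = 0xB7; 0xA4 ⊕ 0xB7 = 0x13.
C3: E(K, 0x13) = 0xE4; 0x36 ⊕ 0xE4 = 0xD2.

C3 = 0xD2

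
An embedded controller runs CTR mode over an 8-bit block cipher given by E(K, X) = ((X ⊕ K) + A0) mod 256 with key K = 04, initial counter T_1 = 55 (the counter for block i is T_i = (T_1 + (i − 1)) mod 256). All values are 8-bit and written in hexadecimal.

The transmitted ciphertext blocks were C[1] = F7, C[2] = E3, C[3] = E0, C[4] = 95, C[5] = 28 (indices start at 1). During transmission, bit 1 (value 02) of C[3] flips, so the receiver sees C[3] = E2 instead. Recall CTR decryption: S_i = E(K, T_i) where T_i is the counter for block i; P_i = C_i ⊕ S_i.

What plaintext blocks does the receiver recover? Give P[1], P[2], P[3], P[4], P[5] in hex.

P[1] = 06, P[2] = 11, P[3] = 11, P[4] = 69, P[5] = D5

Only C[3] changed, to E2. In CTR, a change in C_i flips the same bit in P_i only; the keystream is unaffected. Decrypting the received ciphertext:
P[1]: T = 55, S = E(K, T) = F1; F7 ⊕ F1 = 06.
P[2]: T = 56, S = E(K, T) = F2; E3 ⊕ F2 = 11.
P[3]: T = 57, S = E(K, T) = F3; E2 ⊕ F3 = 11.
P[4]: T = 58, S = E(K, T) = FC; 95 ⊕ FC = 69.
P[5]: T = 59, S = E(K, T) = FD; 28 ⊕ FD = D5.
Blocks that differ from the original plaintext: P[3].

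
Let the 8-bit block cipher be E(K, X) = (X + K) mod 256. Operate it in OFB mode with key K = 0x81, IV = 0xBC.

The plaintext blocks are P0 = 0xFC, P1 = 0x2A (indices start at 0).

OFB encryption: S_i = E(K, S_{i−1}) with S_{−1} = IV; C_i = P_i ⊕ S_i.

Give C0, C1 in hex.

C0: S = E(K, 0xBC) = 0x3D; 0xFC ⊕ 0x3D = 0xC1.
C1: S = E(K, 0x3D) = 0xBE; 0x2A ⊕ 0xBE = 0x94.

C0 = 0xC1, C1 = 0x94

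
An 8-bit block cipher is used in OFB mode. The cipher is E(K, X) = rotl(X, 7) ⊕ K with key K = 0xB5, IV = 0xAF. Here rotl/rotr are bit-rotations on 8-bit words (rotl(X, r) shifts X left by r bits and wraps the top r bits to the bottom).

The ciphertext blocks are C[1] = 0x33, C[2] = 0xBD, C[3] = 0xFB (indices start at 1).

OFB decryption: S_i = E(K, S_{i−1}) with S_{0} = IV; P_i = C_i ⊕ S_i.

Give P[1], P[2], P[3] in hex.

P[1]: S = E(K, 0xAF) = 0x62; 0x33 ⊕ 0x62 = 0x51.
P[2]: S = E(K, 0x62) = 0x84; 0xBD ⊕ 0x84 = 0x39.
P[3]: S = E(K, 0x84) = 0xF7; 0xFB ⊕ 0xF7 = 0x0C.

P[1] = 0x51, P[2] = 0x39, P[3] = 0x0C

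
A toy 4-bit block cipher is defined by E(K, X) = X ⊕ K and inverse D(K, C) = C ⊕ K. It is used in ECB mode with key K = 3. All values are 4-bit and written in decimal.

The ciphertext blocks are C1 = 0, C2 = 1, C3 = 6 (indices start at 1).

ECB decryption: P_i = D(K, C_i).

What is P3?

P3 = 5

P3: D(K, 6) = 5.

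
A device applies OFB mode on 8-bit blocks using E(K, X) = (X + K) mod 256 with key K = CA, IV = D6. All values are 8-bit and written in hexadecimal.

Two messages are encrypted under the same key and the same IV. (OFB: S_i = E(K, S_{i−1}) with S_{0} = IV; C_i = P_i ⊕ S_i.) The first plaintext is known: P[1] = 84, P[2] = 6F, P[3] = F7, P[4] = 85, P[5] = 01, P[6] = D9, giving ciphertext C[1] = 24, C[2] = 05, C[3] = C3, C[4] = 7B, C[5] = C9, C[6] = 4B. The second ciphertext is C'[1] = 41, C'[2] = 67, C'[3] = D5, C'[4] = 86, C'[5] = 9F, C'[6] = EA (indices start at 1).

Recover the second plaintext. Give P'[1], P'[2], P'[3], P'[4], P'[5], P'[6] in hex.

In OFB with a reused IV, both messages share the same keystream S_i, so C_i ⊕ C'_i = P_i ⊕ P'_i and thus P'_i = P_i ⊕ C_i ⊕ C'_i.
P'[1]: 84 ⊕ 24 ⊕ 41 = E1.
P'[2]: 6F ⊕ 05 ⊕ 67 = 0D.
P'[3]: F7 ⊕ C3 ⊕ D5 = E1.
P'[4]: 85 ⊕ 7B ⊕ 86 = 78.
P'[5]: 01 ⊕ C9 ⊕ 9F = 57.
P'[6]: D9 ⊕ 4B ⊕ EA = 78.

P'[1] = E1, P'[2] = 0D, P'[3] = E1, P'[4] = 78, P'[5] = 57, P'[6] = 78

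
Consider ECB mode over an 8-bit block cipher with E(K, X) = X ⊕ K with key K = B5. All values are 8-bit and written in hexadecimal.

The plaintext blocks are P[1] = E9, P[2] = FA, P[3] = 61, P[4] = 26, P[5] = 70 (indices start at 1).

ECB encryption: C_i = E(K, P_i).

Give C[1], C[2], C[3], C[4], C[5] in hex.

C[1] = 5C, C[2] = 4F, C[3] = D4, C[4] = 93, C[5] = C5

C[1]: E(K, E9) = 5C.
C[2]: E(K, FA) = 4F.
C[3]: E(K, 61) = D4.
C[4]: E(K, 26) = 93.
C[5]: E(K, 70) = C5.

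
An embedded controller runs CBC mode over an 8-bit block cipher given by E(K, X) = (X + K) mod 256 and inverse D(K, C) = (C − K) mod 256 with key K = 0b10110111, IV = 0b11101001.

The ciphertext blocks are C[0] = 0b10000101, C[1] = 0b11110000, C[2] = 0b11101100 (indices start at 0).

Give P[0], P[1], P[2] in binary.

P[0] = 0b00100111, P[1] = 0b10111100, P[2] = 0b11000101

CBC decryption: P_i = D(K, C_i) ⊕ C_{i−1}, with C_{−1} = IV.
P[0]: D(K, 0b10000101) = 0b11001110; 0b11001110 ⊕ 0b11101001 = 0b00100111.
P[1]: D(K, 0b11110000) = 0b00111001; 0b00111001 ⊕ 0b10000101 = 0b10111100.
P[2]: D(K, 0b11101100) = 0b00110101; 0b00110101 ⊕ 0b11110000 = 0b11000101.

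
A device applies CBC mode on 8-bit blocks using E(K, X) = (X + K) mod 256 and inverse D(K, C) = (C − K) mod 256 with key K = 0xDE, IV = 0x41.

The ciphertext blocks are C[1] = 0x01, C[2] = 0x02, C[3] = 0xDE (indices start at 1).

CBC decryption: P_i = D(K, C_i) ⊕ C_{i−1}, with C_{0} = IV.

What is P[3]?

P[3] = 0x02

P[3]: D(K, 0xDE) = 0x00; 0x00 ⊕ 0x02 = 0x02.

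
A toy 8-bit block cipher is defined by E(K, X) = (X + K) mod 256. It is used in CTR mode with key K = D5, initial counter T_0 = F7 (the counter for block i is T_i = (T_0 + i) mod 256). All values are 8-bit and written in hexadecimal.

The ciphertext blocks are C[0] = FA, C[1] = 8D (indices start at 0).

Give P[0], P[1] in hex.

P[0] = 36, P[1] = 40

CTR decryption: S_i = E(K, T_i) where T_i is the counter for block i; P_i = C_i ⊕ S_i.
P[0]: T = F7, S = E(K, T) = CC; FA ⊕ CC = 36.
P[1]: T = F8, S = E(K, T) = CD; 8D ⊕ CD = 40.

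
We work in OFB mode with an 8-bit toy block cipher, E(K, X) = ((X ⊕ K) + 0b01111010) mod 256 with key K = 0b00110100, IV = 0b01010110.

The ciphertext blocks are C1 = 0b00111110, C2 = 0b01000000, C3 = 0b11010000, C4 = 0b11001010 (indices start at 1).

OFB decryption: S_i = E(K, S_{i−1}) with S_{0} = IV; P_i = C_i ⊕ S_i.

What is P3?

P3 = 0b00000000

P1: S = E(K, 0b01010110) = 0b11011100; 0b00111110 ⊕ 0b11011100 = 0b11100010.
P2: S = E(K, 0b11011100) = 0b01100010; 0b01000000 ⊕ 0b01100010 = 0b00100010.
P3: S = E(K, 0b01100010) = 0b11010000; 0b11010000 ⊕ 0b11010000 = 0b00000000.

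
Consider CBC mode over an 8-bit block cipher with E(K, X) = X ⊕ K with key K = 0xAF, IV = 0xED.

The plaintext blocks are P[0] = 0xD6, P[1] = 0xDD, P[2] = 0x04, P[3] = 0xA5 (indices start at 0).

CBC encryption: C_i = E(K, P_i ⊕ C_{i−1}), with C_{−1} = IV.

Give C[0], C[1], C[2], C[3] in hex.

C[0] = 0x94, C[1] = 0xE6, C[2] = 0x4D, C[3] = 0x47

C[0]: P[0] ⊕ 0xED = 0x3B; E(K, 0x3B) = 0x94.
C[1]: P[1] ⊕ 0x94 = 0x49; E(K, 0x49) = 0xE6.
C[2]: P[2] ⊕ 0xE6 = 0xE2; E(K, 0xE2) = 0x4D.
C[3]: P[3] ⊕ 0x4D = 0xE8; E(K, 0xE8) = 0x47.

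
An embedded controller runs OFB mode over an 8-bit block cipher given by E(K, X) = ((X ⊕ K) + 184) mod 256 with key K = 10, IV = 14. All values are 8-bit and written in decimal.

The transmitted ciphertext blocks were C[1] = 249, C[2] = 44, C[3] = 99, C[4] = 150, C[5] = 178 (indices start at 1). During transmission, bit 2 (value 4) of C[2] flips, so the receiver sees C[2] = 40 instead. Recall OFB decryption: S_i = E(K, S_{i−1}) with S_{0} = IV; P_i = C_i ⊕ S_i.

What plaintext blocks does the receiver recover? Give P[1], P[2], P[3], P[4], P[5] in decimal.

Only C[2] changed, to 40. In OFB, a change in C_i flips the same bit in P_i only; the keystream is unaffected. Decrypting the received ciphertext:
P[1]: S = E(K, 14) = 188; 249 ⊕ 188 = 69.
P[2]: S = E(K, 188) = 110; 40 ⊕ 110 = 70.
P[3]: S = E(K, 110) = 28; 99 ⊕ 28 = 127.
P[4]: S = E(K, 28) = 206; 150 ⊕ 206 = 88.
P[5]: S = E(K, 206) = 124; 178 ⊕ 124 = 206.
Blocks that differ from the original plaintext: P[2].

P[1] = 69, P[2] = 70, P[3] = 127, P[4] = 88, P[5] = 206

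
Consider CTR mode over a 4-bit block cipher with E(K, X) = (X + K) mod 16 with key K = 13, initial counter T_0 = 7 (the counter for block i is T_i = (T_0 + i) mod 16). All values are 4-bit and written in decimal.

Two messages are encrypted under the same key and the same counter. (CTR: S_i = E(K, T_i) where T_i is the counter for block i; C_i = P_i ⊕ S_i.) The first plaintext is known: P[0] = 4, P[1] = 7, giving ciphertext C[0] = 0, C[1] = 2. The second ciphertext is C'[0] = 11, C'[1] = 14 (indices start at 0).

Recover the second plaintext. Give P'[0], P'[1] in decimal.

P'[0] = 15, P'[1] = 11

In CTR with a reused counter, both messages share the same keystream S_i, so C_i ⊕ C'_i = P_i ⊕ P'_i and thus P'_i = P_i ⊕ C_i ⊕ C'_i.
P'[0]: 4 ⊕ 0 ⊕ 11 = 15.
P'[1]: 7 ⊕ 2 ⊕ 14 = 11.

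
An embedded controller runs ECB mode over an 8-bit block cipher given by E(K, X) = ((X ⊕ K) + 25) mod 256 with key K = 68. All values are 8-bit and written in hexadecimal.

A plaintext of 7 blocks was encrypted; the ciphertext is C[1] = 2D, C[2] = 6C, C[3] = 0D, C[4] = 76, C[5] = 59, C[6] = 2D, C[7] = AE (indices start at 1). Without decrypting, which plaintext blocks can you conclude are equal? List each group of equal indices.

ECB encrypts each block independently with the same key, so equal ciphertext blocks imply equal plaintext blocks.
C[1] = C[6] = 2D, so P[1] = P[6].

P[1] = P[6]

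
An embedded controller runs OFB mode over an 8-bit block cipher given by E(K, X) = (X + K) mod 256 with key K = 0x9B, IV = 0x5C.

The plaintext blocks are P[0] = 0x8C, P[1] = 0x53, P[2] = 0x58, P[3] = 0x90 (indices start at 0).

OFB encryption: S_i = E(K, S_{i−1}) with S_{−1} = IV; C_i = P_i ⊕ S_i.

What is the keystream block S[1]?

0x92

C[0]: S = E(K, 0x5C) = 0xF7; 0x8C ⊕ 0xF7 = 0x7B.
C[1]: S = E(K, 0xF7) = 0x92; 0x53 ⊕ 0x92 = 0xC1.
So S[1] = 0x92.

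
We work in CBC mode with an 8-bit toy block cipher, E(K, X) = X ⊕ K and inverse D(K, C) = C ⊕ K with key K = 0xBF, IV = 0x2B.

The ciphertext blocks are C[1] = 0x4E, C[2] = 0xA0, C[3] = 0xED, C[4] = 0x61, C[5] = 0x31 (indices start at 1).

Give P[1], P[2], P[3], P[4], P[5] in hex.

P[1] = 0xDA, P[2] = 0x51, P[3] = 0xF2, P[4] = 0x33, P[5] = 0xEF

CBC decryption: P_i = D(K, C_i) ⊕ C_{i−1}, with C_{0} = IV.
P[1]: D(K, 0x4E) = 0xF1; 0xF1 ⊕ 0x2B = 0xDA.
P[2]: D(K, 0xA0) = 0x1F; 0x1F ⊕ 0x4E = 0x51.
P[3]: D(K, 0xED) = 0x52; 0x52 ⊕ 0xA0 = 0xF2.
P[4]: D(K, 0x61) = 0xDE; 0xDE ⊕ 0xED = 0x33.
P[5]: D(K, 0x31) = 0x8E; 0x8E ⊕ 0x61 = 0xEF.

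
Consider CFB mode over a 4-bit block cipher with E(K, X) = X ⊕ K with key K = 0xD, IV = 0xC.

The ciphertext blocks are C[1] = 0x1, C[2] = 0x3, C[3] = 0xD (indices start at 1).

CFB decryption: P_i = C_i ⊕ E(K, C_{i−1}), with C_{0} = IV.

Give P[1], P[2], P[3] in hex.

P[1] = 0x0, P[2] = 0xF, P[3] = 0x3

P[1]: E(K, 0xC) = 0x1; 0x1 ⊕ 0x1 = 0x0.
P[2]: E(K, 0x1) = 0xC; 0x3 ⊕ 0xC = 0xF.
P[3]: E(K, 0x3) = 0xE; 0xD ⊕ 0xE = 0x3.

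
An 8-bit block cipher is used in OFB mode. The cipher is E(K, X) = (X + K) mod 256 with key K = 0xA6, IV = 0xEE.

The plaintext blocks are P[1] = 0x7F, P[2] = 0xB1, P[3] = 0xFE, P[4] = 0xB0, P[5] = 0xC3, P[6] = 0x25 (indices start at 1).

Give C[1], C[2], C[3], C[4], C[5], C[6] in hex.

C[1] = 0xEB, C[2] = 0x8B, C[3] = 0x1E, C[4] = 0x36, C[5] = 0xEF, C[6] = 0xF7

OFB encryption: S_i = E(K, S_{i−1}) with S_{0} = IV; C_i = P_i ⊕ S_i.
C[1]: S = E(K, 0xEE) = 0x94; 0x7F ⊕ 0x94 = 0xEB.
C[2]: S = E(K, 0x94) = 0x3A; 0xB1 ⊕ 0x3A = 0x8B.
C[3]: S = E(K, 0x3A) = 0xE0; 0xFE ⊕ 0xE0 = 0x1E.
C[4]: S = E(K, 0xE0) = 0x86; 0xB0 ⊕ 0x86 = 0x36.
C[5]: S = E(K, 0x86) = 0x2C; 0xC3 ⊕ 0x2C = 0xEF.
C[6]: S = E(K, 0x2C) = 0xD2; 0x25 ⊕ 0xD2 = 0xF7.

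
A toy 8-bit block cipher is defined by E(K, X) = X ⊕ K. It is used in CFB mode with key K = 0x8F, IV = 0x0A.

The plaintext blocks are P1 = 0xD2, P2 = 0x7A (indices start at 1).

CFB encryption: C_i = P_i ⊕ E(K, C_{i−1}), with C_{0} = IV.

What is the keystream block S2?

0xD8

C1: E(K, 0x0A) = 0x85; 0xD2 ⊕ 0x85 = 0x57.
C2: E(K, 0x57) = 0xD8; 0x7A ⊕ 0xD8 = 0xA2.
So S2 = 0xD8.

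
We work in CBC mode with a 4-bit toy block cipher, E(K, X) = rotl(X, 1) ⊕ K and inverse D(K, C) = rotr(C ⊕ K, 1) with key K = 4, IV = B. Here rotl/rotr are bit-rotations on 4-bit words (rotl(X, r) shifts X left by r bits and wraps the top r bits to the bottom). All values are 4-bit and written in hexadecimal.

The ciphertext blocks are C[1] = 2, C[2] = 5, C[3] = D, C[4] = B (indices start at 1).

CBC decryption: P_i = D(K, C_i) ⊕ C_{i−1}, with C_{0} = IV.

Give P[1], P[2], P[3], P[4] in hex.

P[1] = 8, P[2] = A, P[3] = 9, P[4] = 2

P[1]: D(K, 2) = 3; 3 ⊕ B = 8.
P[2]: D(K, 5) = 8; 8 ⊕ 2 = A.
P[3]: D(K, D) = C; C ⊕ 5 = 9.
P[4]: D(K, B) = F; F ⊕ D = 2.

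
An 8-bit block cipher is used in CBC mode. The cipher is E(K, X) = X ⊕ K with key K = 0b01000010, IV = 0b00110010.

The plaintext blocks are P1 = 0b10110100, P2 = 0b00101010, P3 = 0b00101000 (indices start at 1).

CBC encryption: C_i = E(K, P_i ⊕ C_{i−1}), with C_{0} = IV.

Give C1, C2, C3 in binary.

C1 = 0b11000100, C2 = 0b10101100, C3 = 0b11000110

C1: P1 ⊕ 0b00110010 = 0b10000110; E(K, 0b10000110) = 0b11000100.
C2: P2 ⊕ 0b11000100 = 0b11101110; E(K, 0b11101110) = 0b10101100.
C3: P3 ⊕ 0b10101100 = 0b10000100; E(K, 0b10000100) = 0b11000110.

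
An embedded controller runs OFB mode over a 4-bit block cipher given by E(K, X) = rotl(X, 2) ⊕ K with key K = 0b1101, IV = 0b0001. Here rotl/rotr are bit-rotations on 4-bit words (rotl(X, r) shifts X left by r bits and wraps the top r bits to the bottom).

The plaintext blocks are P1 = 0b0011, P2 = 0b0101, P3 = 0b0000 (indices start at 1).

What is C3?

OFB encryption: S_i = E(K, S_{i−1}) with S_{0} = IV; C_i = P_i ⊕ S_i.
C1: S = E(K, 0b0001) = 0b1001; 0b0011 ⊕ 0b1001 = 0b1010.
C2: S = E(K, 0b1001) = 0b1011; 0b0101 ⊕ 0b1011 = 0b1110.
C3: S = E(K, 0b1011) = 0b0011; 0b0000 ⊕ 0b0011 = 0b0011.

C3 = 0b0011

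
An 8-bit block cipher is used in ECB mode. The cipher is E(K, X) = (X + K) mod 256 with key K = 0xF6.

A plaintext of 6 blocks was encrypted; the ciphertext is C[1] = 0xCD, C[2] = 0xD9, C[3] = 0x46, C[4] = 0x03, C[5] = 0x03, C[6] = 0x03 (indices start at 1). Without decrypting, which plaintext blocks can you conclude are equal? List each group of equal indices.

P[4] = P[5] = P[6]

ECB encrypts each block independently with the same key, so equal ciphertext blocks imply equal plaintext blocks.
C[4] = C[5] = C[6] = 0x03, so P[4] = P[5] = P[6].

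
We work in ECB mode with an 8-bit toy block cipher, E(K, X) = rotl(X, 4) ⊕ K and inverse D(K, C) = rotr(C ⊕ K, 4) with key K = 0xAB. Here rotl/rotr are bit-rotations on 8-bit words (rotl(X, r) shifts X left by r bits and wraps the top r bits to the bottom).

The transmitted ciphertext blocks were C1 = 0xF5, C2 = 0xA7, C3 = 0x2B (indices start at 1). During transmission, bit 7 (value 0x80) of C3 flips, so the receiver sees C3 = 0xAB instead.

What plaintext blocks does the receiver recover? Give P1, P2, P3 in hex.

ECB decryption: P_i = D(K, C_i).
Only C3 changed, to 0xAB. In ECB, a change in C_i affects only P_i. Decrypting the received ciphertext:
P1: D(K, 0xF5) = 0xE5.
P2: D(K, 0xA7) = 0xC0.
P3: D(K, 0xAB) = 0x00.
Blocks that differ from the original plaintext: P3.

P1 = 0xE5, P2 = 0xC0, P3 = 0x00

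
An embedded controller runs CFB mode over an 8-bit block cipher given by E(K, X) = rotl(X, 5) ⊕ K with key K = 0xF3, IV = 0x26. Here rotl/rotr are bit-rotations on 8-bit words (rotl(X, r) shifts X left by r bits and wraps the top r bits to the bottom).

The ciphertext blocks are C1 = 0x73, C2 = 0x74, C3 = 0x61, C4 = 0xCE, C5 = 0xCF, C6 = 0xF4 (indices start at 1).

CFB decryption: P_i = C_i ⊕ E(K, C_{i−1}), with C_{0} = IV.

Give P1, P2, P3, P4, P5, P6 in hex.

P1 = 0x44, P2 = 0xE9, P3 = 0x1C, P4 = 0x11, P5 = 0xE5, P6 = 0xFE

P1: E(K, 0x26) = 0x37; 0x73 ⊕ 0x37 = 0x44.
P2: E(K, 0x73) = 0x9D; 0x74 ⊕ 0x9D = 0xE9.
P3: E(K, 0x74) = 0x7D; 0x61 ⊕ 0x7D = 0x1C.
P4: E(K, 0x61) = 0xDF; 0xCE ⊕ 0xDF = 0x11.
P5: E(K, 0xCE) = 0x2A; 0xCF ⊕ 0x2A = 0xE5.
P6: E(K, 0xCF) = 0x0A; 0xF4 ⊕ 0x0A = 0xFE.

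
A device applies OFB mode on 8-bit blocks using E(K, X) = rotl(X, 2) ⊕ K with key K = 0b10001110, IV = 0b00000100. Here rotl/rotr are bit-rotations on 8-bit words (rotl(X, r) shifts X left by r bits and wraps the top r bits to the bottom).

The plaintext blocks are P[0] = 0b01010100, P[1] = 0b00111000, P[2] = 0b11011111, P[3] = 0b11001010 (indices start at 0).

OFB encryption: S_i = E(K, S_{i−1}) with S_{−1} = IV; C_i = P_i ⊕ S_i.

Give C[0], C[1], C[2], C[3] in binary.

C[0] = 0b11001010, C[1] = 0b11001100, C[2] = 0b10000010, C[3] = 0b00110001

C[0]: S = E(K, 0b00000100) = 0b10011110; 0b01010100 ⊕ 0b10011110 = 0b11001010.
C[1]: S = E(K, 0b10011110) = 0b11110100; 0b00111000 ⊕ 0b11110100 = 0b11001100.
C[2]: S = E(K, 0b11110100) = 0b01011101; 0b11011111 ⊕ 0b01011101 = 0b10000010.
C[3]: S = E(K, 0b01011101) = 0b11111011; 0b11001010 ⊕ 0b11111011 = 0b00110001.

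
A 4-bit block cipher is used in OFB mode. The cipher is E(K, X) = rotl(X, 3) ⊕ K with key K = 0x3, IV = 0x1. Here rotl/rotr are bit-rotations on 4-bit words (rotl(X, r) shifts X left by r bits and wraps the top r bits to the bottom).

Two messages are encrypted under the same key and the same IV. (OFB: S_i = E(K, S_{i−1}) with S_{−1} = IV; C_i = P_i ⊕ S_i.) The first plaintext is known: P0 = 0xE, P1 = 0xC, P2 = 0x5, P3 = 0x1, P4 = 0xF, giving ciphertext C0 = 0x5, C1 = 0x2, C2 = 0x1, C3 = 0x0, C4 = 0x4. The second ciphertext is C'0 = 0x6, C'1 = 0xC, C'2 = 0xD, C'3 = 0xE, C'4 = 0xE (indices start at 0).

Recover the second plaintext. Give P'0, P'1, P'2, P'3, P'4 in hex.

In OFB with a reused IV, both messages share the same keystream S_i, so C_i ⊕ C'_i = P_i ⊕ P'_i and thus P'_i = P_i ⊕ C_i ⊕ C'_i.
P'0: 0xE ⊕ 0x5 ⊕ 0x6 = 0xD.
P'1: 0xC ⊕ 0x2 ⊕ 0xC = 0x2.
P'2: 0x5 ⊕ 0x1 ⊕ 0xD = 0x9.
P'3: 0x1 ⊕ 0x0 ⊕ 0xE = 0xF.
P'4: 0xF ⊕ 0x4 ⊕ 0xE = 0x5.

P'0 = 0xD, P'1 = 0x2, P'2 = 0x9, P'3 = 0xF, P'4 = 0x5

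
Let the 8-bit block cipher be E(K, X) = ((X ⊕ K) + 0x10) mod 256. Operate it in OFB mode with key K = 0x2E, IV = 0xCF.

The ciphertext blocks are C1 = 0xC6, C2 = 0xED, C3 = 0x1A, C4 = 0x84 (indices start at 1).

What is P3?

OFB decryption: S_i = E(K, S_{i−1}) with S_{0} = IV; P_i = C_i ⊕ S_i.
P1: S = E(K, 0xCF) = 0xF1; 0xC6 ⊕ 0xF1 = 0x37.
P2: S = E(K, 0xF1) = 0xEF; 0xED ⊕ 0xEF = 0x02.
P3: S = E(K, 0xEF) = 0xD1; 0x1A ⊕ 0xD1 = 0xCB.

P3 = 0xCB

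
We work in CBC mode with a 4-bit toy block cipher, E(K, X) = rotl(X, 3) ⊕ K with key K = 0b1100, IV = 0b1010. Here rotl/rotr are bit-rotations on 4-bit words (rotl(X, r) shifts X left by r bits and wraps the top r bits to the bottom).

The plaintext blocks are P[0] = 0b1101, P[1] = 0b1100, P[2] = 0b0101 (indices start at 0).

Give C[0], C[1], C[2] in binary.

C[0] = 0b0111, C[1] = 0b0001, C[2] = 0b1110

CBC encryption: C_i = E(K, P_i ⊕ C_{i−1}), with C_{−1} = IV.
C[0]: P[0] ⊕ 0b1010 = 0b0111; E(K, 0b0111) = 0b0111.
C[1]: P[1] ⊕ 0b0111 = 0b1011; E(K, 0b1011) = 0b0001.
C[2]: P[2] ⊕ 0b0001 = 0b0100; E(K, 0b0100) = 0b1110.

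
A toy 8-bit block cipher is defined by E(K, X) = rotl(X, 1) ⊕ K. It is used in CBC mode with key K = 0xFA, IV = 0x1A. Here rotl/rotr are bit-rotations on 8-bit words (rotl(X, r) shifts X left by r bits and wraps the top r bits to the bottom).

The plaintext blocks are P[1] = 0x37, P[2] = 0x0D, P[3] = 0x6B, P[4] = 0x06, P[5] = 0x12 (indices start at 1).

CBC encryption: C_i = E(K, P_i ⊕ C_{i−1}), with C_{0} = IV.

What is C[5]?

C[5] = 0x8E

C[1]: P[1] ⊕ 0x1A = 0x2D; E(K, 0x2D) = 0xA0.
C[2]: P[2] ⊕ 0xA0 = 0xAD; E(K, 0xAD) = 0xA1.
C[3]: P[3] ⊕ 0xA1 = 0xCA; E(K, 0xCA) = 0x6F.
C[4]: P[4] ⊕ 0x6F = 0x69; E(K, 0x69) = 0x28.
C[5]: P[5] ⊕ 0x28 = 0x3A; E(K, 0x3A) = 0x8E.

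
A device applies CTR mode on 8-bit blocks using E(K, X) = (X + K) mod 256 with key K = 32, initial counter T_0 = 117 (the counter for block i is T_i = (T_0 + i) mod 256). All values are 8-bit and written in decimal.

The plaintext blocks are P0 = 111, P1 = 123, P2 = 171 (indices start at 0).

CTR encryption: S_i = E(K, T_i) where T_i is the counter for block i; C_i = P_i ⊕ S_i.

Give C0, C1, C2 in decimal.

C0 = 250, C1 = 237, C2 = 60

C0: T = 117, S = E(K, T) = 149; 111 ⊕ 149 = 250.
C1: T = 118, S = E(K, T) = 150; 123 ⊕ 150 = 237.
C2: T = 119, S = E(K, T) = 151; 171 ⊕ 151 = 60.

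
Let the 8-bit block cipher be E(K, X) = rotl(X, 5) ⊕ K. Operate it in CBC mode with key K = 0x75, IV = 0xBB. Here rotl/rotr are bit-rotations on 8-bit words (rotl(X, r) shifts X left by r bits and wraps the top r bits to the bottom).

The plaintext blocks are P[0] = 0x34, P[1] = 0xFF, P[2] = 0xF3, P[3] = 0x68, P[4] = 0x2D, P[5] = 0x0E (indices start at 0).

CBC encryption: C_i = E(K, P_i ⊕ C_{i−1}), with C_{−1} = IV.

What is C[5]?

C[0]: P[0] ⊕ 0xBB = 0x8F; E(K, 0x8F) = 0x84.
C[1]: P[1] ⊕ 0x84 = 0x7B; E(K, 0x7B) = 0x1A.
C[2]: P[2] ⊕ 0x1A = 0xE9; E(K, 0xE9) = 0x48.
C[3]: P[3] ⊕ 0x48 = 0x20; E(K, 0x20) = 0x71.
C[4]: P[4] ⊕ 0x71 = 0x5C; E(K, 0x5C) = 0xFE.
C[5]: P[5] ⊕ 0xFE = 0xF0; E(K, 0xF0) = 0x6B.

C[5] = 0x6B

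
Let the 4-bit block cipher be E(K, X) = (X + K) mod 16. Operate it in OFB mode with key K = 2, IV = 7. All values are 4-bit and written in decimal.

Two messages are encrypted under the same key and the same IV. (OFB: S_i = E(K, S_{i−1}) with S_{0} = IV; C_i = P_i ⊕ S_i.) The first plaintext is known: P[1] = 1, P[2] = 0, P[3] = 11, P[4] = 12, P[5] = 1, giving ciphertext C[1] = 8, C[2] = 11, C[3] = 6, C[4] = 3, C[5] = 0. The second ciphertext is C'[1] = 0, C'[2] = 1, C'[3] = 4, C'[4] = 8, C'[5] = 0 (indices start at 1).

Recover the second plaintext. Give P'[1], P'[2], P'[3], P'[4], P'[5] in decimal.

In OFB with a reused IV, both messages share the same keystream S_i, so C_i ⊕ C'_i = P_i ⊕ P'_i and thus P'_i = P_i ⊕ C_i ⊕ C'_i.
P'[1]: 1 ⊕ 8 ⊕ 0 = 9.
P'[2]: 0 ⊕ 11 ⊕ 1 = 10.
P'[3]: 11 ⊕ 6 ⊕ 4 = 9.
P'[4]: 12 ⊕ 3 ⊕ 8 = 7.
P'[5]: 1 ⊕ 0 ⊕ 0 = 1.

P'[1] = 9, P'[2] = 10, P'[3] = 9, P'[4] = 7, P'[5] = 1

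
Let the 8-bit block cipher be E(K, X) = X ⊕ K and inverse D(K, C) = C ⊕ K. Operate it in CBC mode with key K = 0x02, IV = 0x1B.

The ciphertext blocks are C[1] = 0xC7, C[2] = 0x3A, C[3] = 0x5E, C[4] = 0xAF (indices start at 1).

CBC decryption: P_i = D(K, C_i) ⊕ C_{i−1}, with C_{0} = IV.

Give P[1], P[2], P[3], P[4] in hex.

P[1] = 0xDE, P[2] = 0xFF, P[3] = 0x66, P[4] = 0xF3

P[1]: D(K, 0xC7) = 0xC5; 0xC5 ⊕ 0x1B = 0xDE.
P[2]: D(K, 0x3A) = 0x38; 0x38 ⊕ 0xC7 = 0xFF.
P[3]: D(K, 0x5E) = 0x5C; 0x5C ⊕ 0x3A = 0x66.
P[4]: D(K, 0xAF) = 0xAD; 0xAD ⊕ 0x5E = 0xF3.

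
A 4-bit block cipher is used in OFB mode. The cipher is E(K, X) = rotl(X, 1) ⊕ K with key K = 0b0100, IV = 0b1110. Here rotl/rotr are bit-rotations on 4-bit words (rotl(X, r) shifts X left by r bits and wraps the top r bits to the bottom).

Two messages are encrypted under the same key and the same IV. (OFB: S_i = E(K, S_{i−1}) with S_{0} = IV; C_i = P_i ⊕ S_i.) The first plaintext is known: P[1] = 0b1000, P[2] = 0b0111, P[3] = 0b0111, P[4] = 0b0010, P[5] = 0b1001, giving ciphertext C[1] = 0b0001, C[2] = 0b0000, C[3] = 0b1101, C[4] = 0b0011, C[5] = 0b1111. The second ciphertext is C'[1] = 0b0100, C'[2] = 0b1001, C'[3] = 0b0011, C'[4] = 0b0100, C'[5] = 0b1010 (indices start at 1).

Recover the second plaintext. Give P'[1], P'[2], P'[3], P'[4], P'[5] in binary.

P'[1] = 0b1101, P'[2] = 0b1110, P'[3] = 0b1001, P'[4] = 0b0101, P'[5] = 0b1100

In OFB with a reused IV, both messages share the same keystream S_i, so C_i ⊕ C'_i = P_i ⊕ P'_i and thus P'_i = P_i ⊕ C_i ⊕ C'_i.
P'[1]: 0b1000 ⊕ 0b0001 ⊕ 0b0100 = 0b1101.
P'[2]: 0b0111 ⊕ 0b0000 ⊕ 0b1001 = 0b1110.
P'[3]: 0b0111 ⊕ 0b1101 ⊕ 0b0011 = 0b1001.
P'[4]: 0b0010 ⊕ 0b0011 ⊕ 0b0100 = 0b0101.
P'[5]: 0b1001 ⊕ 0b1111 ⊕ 0b1010 = 0b1100.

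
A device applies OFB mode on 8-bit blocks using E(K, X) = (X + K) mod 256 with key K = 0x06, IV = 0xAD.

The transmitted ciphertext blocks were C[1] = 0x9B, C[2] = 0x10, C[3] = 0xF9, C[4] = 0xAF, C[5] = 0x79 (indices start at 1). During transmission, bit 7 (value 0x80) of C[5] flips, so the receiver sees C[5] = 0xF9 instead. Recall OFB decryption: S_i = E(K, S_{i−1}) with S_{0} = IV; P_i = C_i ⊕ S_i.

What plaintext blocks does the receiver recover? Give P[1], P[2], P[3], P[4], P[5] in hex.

P[1] = 0x28, P[2] = 0xA9, P[3] = 0x46, P[4] = 0x6A, P[5] = 0x32

Only C[5] changed, to 0xF9. In OFB, a change in C_i flips the same bit in P_i only; the keystream is unaffected. Decrypting the received ciphertext:
P[1]: S = E(K, 0xAD) = 0xB3; 0x9B ⊕ 0xB3 = 0x28.
P[2]: S = E(K, 0xB3) = 0xB9; 0x10 ⊕ 0xB9 = 0xA9.
P[3]: S = E(K, 0xB9) = 0xBF; 0xF9 ⊕ 0xBF = 0x46.
P[4]: S = E(K, 0xBF) = 0xC5; 0xAF ⊕ 0xC5 = 0x6A.
P[5]: S = E(K, 0xC5) = 0xCB; 0xF9 ⊕ 0xCB = 0x32.
Blocks that differ from the original plaintext: P[5].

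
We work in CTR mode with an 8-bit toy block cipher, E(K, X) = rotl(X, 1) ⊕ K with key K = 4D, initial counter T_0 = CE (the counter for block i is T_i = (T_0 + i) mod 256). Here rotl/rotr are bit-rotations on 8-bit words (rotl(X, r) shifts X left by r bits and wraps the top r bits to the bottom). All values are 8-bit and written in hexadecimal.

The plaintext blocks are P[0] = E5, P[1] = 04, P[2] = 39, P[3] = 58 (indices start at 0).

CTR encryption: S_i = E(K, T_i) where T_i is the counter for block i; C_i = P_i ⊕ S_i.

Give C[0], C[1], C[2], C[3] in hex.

C[0]: T = CE, S = E(K, T) = D0; E5 ⊕ D0 = 35.
C[1]: T = CF, S = E(K, T) = D2; 04 ⊕ D2 = D6.
C[2]: T = D0, S = E(K, T) = EC; 39 ⊕ EC = D5.
C[3]: T = D1, S = E(K, T) = EE; 58 ⊕ EE = B6.

C[0] = 35, C[1] = D6, C[2] = D5, C[3] = B6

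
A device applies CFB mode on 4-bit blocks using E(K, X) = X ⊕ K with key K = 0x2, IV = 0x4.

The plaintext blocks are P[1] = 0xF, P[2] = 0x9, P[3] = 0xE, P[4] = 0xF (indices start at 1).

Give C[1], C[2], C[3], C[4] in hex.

CFB encryption: C_i = P_i ⊕ E(K, C_{i−1}), with C_{0} = IV.
C[1]: E(K, 0x4) = 0x6; 0xF ⊕ 0x6 = 0x9.
C[2]: E(K, 0x9) = 0xB; 0x9 ⊕ 0xB = 0x2.
C[3]: E(K, 0x2) = 0x0; 0xE ⊕ 0x0 = 0xE.
C[4]: E(K, 0xE) = 0xC; 0xF ⊕ 0xC = 0x3.

C[1] = 0x9, C[2] = 0x2, C[3] = 0xE, C[4] = 0x3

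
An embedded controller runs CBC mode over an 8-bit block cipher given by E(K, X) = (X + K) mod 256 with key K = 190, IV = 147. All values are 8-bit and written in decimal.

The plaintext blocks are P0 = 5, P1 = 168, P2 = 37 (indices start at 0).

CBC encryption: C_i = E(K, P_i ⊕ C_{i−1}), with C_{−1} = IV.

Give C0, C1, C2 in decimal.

C0: P0 ⊕ 147 = 150; E(K, 150) = 84.
C1: P1 ⊕ 84 = 252; E(K, 252) = 186.
C2: P2 ⊕ 186 = 159; E(K, 159) = 93.

C0 = 84, C1 = 186, C2 = 93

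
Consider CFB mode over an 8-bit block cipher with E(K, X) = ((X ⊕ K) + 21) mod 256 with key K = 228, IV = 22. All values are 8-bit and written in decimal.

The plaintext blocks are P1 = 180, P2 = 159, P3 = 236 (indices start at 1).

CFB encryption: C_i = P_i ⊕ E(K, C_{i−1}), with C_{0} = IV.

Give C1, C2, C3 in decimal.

C1 = 179, C2 = 243, C3 = 192

C1: E(K, 22) = 7; 180 ⊕ 7 = 179.
C2: E(K, 179) = 108; 159 ⊕ 108 = 243.
C3: E(K, 243) = 44; 236 ⊕ 44 = 192.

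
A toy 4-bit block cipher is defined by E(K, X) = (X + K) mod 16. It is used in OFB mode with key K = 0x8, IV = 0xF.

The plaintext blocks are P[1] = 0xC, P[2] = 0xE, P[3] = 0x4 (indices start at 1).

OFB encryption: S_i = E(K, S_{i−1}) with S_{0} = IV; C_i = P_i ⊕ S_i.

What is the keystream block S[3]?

0x7

C[1]: S = E(K, 0xF) = 0x7; 0xC ⊕ 0x7 = 0xB.
C[2]: S = E(K, 0x7) = 0xF; 0xE ⊕ 0xF = 0x1.
C[3]: S = E(K, 0xF) = 0x7; 0x4 ⊕ 0x7 = 0x3.
So S[3] = 0x7.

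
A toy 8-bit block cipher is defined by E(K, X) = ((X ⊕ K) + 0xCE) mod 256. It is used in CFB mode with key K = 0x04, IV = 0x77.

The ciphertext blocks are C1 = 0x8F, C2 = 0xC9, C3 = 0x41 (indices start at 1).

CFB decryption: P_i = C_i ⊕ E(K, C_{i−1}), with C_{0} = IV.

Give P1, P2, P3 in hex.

P1 = 0xCE, P2 = 0x90, P3 = 0xDA

P1: E(K, 0x77) = 0x41; 0x8F ⊕ 0x41 = 0xCE.
P2: E(K, 0x8F) = 0x59; 0xC9 ⊕ 0x59 = 0x90.
P3: E(K, 0xC9) = 0x9B; 0x41 ⊕ 0x9B = 0xDA.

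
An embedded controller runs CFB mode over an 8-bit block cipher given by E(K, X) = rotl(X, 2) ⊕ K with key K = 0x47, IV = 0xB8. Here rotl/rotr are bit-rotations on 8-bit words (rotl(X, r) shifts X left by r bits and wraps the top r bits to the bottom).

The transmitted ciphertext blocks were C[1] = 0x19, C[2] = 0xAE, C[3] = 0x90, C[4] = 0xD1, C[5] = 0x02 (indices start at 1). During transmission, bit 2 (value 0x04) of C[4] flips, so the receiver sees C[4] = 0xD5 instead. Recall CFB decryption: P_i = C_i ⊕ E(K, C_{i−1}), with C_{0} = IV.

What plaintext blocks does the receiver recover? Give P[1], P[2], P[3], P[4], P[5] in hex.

P[1] = 0xBC, P[2] = 0x8D, P[3] = 0x6D, P[4] = 0xD0, P[5] = 0x12

Only C[4] changed, to 0xD5. In CFB, a change in C_i flips the same bit in P_i and garbles P_{i+1}. Decrypting the received ciphertext:
P[1]: E(K, 0xB8) = 0xA5; 0x19 ⊕ 0xA5 = 0xBC.
P[2]: E(K, 0x19) = 0x23; 0xAE ⊕ 0x23 = 0x8D.
P[3]: E(K, 0xAE) = 0xFD; 0x90 ⊕ 0xFD = 0x6D.
P[4]: E(K, 0x90) = 0x05; 0xD5 ⊕ 0x05 = 0xD0.
P[5]: E(K, 0xD5) = 0x10; 0x02 ⊕ 0x10 = 0x12.
Blocks that differ from the original plaintext: P[4], P[5].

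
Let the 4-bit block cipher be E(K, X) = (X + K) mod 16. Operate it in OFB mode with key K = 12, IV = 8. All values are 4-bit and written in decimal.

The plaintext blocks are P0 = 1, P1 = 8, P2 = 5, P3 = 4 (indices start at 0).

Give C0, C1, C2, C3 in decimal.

OFB encryption: S_i = E(K, S_{i−1}) with S_{−1} = IV; C_i = P_i ⊕ S_i.
C0: S = E(K, 8) = 4; 1 ⊕ 4 = 5.
C1: S = E(K, 4) = 0; 8 ⊕ 0 = 8.
C2: S = E(K, 0) = 12; 5 ⊕ 12 = 9.
C3: S = E(K, 12) = 8; 4 ⊕ 8 = 12.

C0 = 5, C1 = 8, C2 = 9, C3 = 12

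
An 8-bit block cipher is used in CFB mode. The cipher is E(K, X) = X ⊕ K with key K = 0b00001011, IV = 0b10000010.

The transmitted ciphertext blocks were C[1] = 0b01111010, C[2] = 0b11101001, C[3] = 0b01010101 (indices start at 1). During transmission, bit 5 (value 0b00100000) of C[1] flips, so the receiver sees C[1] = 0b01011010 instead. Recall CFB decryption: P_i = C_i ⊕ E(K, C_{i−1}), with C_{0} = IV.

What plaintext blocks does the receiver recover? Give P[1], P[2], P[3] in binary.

Only C[1] changed, to 0b01011010. In CFB, a change in C_i flips the same bit in P_i and garbles P_{i+1}. Decrypting the received ciphertext:
P[1]: E(K, 0b10000010) = 0b10001001; 0b01011010 ⊕ 0b10001001 = 0b11010011.
P[2]: E(K, 0b01011010) = 0b01010001; 0b11101001 ⊕ 0b01010001 = 0b10111000.
P[3]: E(K, 0b11101001) = 0b11100010; 0b01010101 ⊕ 0b11100010 = 0b10110111.
Blocks that differ from the original plaintext: P[1], P[2].

P[1] = 0b11010011, P[2] = 0b10111000, P[3] = 0b10110111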